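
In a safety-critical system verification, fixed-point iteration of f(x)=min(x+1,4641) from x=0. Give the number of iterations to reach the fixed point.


Step 1: x=0, cap=4641, increment=1
Step 2: x grows by 1 each step until capped at 4641; fixed point is x=4641
Step 3: iterations = ceil(4641/1) = 4641

4641


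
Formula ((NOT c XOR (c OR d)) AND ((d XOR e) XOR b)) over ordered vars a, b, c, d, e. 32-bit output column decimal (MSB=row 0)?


Formula: ((NOT c XOR (c OR d)) AND ((d XOR e) XOR b)) over a, b, c, d, e (32 rows)
Evaluate each row (bits = a,b,c,d,e, MSB first):
  row 0 [00000]: ((NOT 0 XOR (0 OR 0)) AND ((0 XOR 0) XOR 0)) -> 0
  row 1 [00001]: ((NOT 0 XOR (0 OR 0)) AND ((0 XOR 1) XOR 0)) -> 1
  row 2 [00010]: ((NOT 0 XOR (0 OR 1)) AND ((1 XOR 0) XOR 0)) -> 0
  row 3 [00011]: ((NOT 0 XOR (0 OR 1)) AND ((1 XOR 1) XOR 0)) -> 0
  row 4 [00100]: ((NOT 1 XOR (1 OR 0)) AND ((0 XOR 0) XOR 0)) -> 0
  row 5 [00101]: ((NOT 1 XOR (1 OR 0)) AND ((0 XOR 1) XOR 0)) -> 1
  row 6 [00110]: ((NOT 1 XOR (1 OR 1)) AND ((1 XOR 0) XOR 0)) -> 1
  row 7 [00111]: ((NOT 1 XOR (1 OR 1)) AND ((1 XOR 1) XOR 0)) -> 0
  row 8 [01000]: ((NOT 0 XOR (0 OR 0)) AND ((0 XOR 0) XOR 1)) -> 1
  row 9 [01001]: ((NOT 0 XOR (0 OR 0)) AND ((0 XOR 1) XOR 1)) -> 0
  row 10 [01010]: ((NOT 0 XOR (0 OR 1)) AND ((1 XOR 0) XOR 1)) -> 0
  row 11 [01011]: ((NOT 0 XOR (0 OR 1)) AND ((1 XOR 1) XOR 1)) -> 0
  row 12 [01100]: ((NOT 1 XOR (1 OR 0)) AND ((0 XOR 0) XOR 1)) -> 1
  row 13 [01101]: ((NOT 1 XOR (1 OR 0)) AND ((0 XOR 1) XOR 1)) -> 0
  row 14 [01110]: ((NOT 1 XOR (1 OR 1)) AND ((1 XOR 0) XOR 1)) -> 0
  row 15 [01111]: ((NOT 1 XOR (1 OR 1)) AND ((1 XOR 1) XOR 1)) -> 1
  row 16 [10000]: ((NOT 0 XOR (0 OR 0)) AND ((0 XOR 0) XOR 0)) -> 0
  row 17 [10001]: ((NOT 0 XOR (0 OR 0)) AND ((0 XOR 1) XOR 0)) -> 1
  row 18 [10010]: ((NOT 0 XOR (0 OR 1)) AND ((1 XOR 0) XOR 0)) -> 0
  row 19 [10011]: ((NOT 0 XOR (0 OR 1)) AND ((1 XOR 1) XOR 0)) -> 0
  row 20 [10100]: ((NOT 1 XOR (1 OR 0)) AND ((0 XOR 0) XOR 0)) -> 0
  row 21 [10101]: ((NOT 1 XOR (1 OR 0)) AND ((0 XOR 1) XOR 0)) -> 1
  row 22 [10110]: ((NOT 1 XOR (1 OR 1)) AND ((1 XOR 0) XOR 0)) -> 1
  row 23 [10111]: ((NOT 1 XOR (1 OR 1)) AND ((1 XOR 1) XOR 0)) -> 0
  row 24 [11000]: ((NOT 0 XOR (0 OR 0)) AND ((0 XOR 0) XOR 1)) -> 1
  row 25 [11001]: ((NOT 0 XOR (0 OR 0)) AND ((0 XOR 1) XOR 1)) -> 0
  row 26 [11010]: ((NOT 0 XOR (0 OR 1)) AND ((1 XOR 0) XOR 1)) -> 0
  row 27 [11011]: ((NOT 0 XOR (0 OR 1)) AND ((1 XOR 1) XOR 1)) -> 0
  row 28 [11100]: ((NOT 1 XOR (1 OR 0)) AND ((0 XOR 0) XOR 1)) -> 1
  row 29 [11101]: ((NOT 1 XOR (1 OR 0)) AND ((0 XOR 1) XOR 1)) -> 0
  row 30 [11110]: ((NOT 1 XOR (1 OR 1)) AND ((1 XOR 0) XOR 1)) -> 0
  row 31 [11111]: ((NOT 1 XOR (1 OR 1)) AND ((1 XOR 1) XOR 1)) -> 1
Full result column, 4 rows per line (a,b,c fixed per line; d,e runs 00..11 left to right):
  rows 0-3 [a,b,c=000]: 0100  = hex 4
  rows 4-7 [a,b,c=001]: 0110  = hex 6
  rows 8-11 [a,b,c=010]: 1000  = hex 8
  rows 12-15 [a,b,c=011]: 1001  = hex 9
  rows 16-19 [a,b,c=100]: 0100  = hex 4
  rows 20-23 [a,b,c=101]: 0110  = hex 6
  rows 24-27 [a,b,c=110]: 1000  = hex 8
  rows 28-31 [a,b,c=111]: 1001  = hex 9
Output column (row 0 .. row 31) = 01000110100010010100011010001001
Output column grouped in 4s = 0100 0110 1000 1001 0100 0110 1000 1001 = 0x46894689
Convert to decimal digit by digit (value = value*16 + digit):
  4 -> 4
  4*16 + 6 = 70
  70*16 + 8 = 1128
  1128*16 + 9 = 18057
  18057*16 + 4 = 288916
  288916*16 + 6 = 4622662
  4622662*16 + 8 = 73962600
  73962600*16 + 9 = 1183401609
Decimal = 1183401609

1183401609


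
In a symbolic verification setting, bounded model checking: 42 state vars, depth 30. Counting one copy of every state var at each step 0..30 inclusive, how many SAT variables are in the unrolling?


BMC unrolls to depth k, creating one copy of each state var for steps 0..k.
Step count = 30 + 1 = 31 (steps 0 through 30)
Vars per step = 42
Total = 42 * 31 = 1302

1302


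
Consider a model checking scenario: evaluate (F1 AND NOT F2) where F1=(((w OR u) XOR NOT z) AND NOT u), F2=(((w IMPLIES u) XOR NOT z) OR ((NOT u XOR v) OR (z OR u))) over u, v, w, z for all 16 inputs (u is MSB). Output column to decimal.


F1 = (((w OR u) XOR NOT z) AND NOT u)
F2 = (((w IMPLIES u) XOR NOT z) OR ((NOT u XOR v) OR (z OR u)))
Counterexample to F1=>F2 is where F1=1 and F2=0.
Evaluate each row (bits = u,v,w,z, MSB first):
  row 0 [0000]: F1=1 F2=1 -> F1&~F2 -> 0
  row 1 [0001]: F1=0 F2=1 -> F1&~F2 -> 0
  row 2 [0010]: F1=0 F2=1 -> F1&~F2 -> 0
  row 3 [0011]: F1=1 F2=1 -> F1&~F2 -> 0
  row 4 [0100]: F1=1 F2=0 -> F1&~F2 -> 1
  row 5 [0101]: F1=0 F2=1 -> F1&~F2 -> 0
  row 6 [0110]: F1=0 F2=1 -> F1&~F2 -> 0
  row 7 [0111]: F1=1 F2=1 -> F1&~F2 -> 0
  row 8 [1000]: F1=0 F2=1 -> F1&~F2 -> 0
  row 9 [1001]: F1=0 F2=1 -> F1&~F2 -> 0
  row 10 [1010]: F1=0 F2=1 -> F1&~F2 -> 0
  row 11 [1011]: F1=0 F2=1 -> F1&~F2 -> 0
  row 12 [1100]: F1=0 F2=1 -> F1&~F2 -> 0
  row 13 [1101]: F1=0 F2=1 -> F1&~F2 -> 0
  row 14 [1110]: F1=0 F2=1 -> F1&~F2 -> 0
  row 15 [1111]: F1=0 F2=1 -> F1&~F2 -> 0
Full result column, 4 rows per line (u,v fixed per line; w,z runs 00..11 left to right):
  rows 0-3 [u,v=00]: 0000  = hex 0
  rows 4-7 [u,v=01]: 1000  = hex 8
  rows 8-11 [u,v=10]: 0000  = hex 0
  rows 12-15 [u,v=11]: 0000  = hex 0
Counterexample vector (row 0 .. row 15) = 0000100000000000
Output column grouped in 4s = 0000 1000 0000 0000 = 0x0800
Convert to decimal digit by digit (value = value*16 + digit):
  0 -> 0
  0*16 + 8 = 8
  8*16 + 0 = 128
  128*16 + 0 = 2048
Decimal = 2048

2048


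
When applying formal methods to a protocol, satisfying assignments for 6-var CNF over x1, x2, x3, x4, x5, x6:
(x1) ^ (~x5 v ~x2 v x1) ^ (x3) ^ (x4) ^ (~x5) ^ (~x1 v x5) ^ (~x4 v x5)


CNF with 7 clauses over 6 vars (64 assignments).
An assignment satisfies CNF iff every clause has >=1 true literal.
Check each row (bits = x1,x2,x3,x4,x5,x6; clause T/F shown):
  row 0 [000000]: clauses=FTFFTTT -> 0
  row 1 [000001]: clauses=FTFFTTT -> 0
  row 2 [000010]: clauses=FTFFFTT -> 0
  row 3 [000011]: clauses=FTFFFTT -> 0
  row 4 [000100]: clauses=FTFTTTF -> 0
  (every remaining row is evaluated the same way; all 64 results are listed next)
Full result column, 8 rows per line (x1,x2,x3 fixed per line; x4,x5,x6 runs 000..111 left to right):
  rows 0-7 [x1,x2,x3=000]: 00000000  (ones: 0)
  rows 8-15 [x1,x2,x3=001]: 00000000  (ones: 0)
  rows 16-23 [x1,x2,x3=010]: 00000000  (ones: 0)
  rows 24-31 [x1,x2,x3=011]: 00000000  (ones: 0)
  rows 32-39 [x1,x2,x3=100]: 00000000  (ones: 0)
  rows 40-47 [x1,x2,x3=101]: 00000000  (ones: 0)
  rows 48-55 [x1,x2,x3=110]: 00000000  (ones: 0)
  rows 56-63 [x1,x2,x3=111]: 00000000  (ones: 0)
Satisfying assignments = 0+0+0+0+0+0+0+0 = 0

0


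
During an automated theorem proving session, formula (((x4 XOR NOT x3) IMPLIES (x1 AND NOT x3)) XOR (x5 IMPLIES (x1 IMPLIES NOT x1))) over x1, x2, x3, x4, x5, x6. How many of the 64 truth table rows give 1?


Formula: (((x4 XOR NOT x3) IMPLIES (x1 AND NOT x3)) XOR (x5 IMPLIES (x1 IMPLIES NOT x1))) over 6 vars (64 rows)
Evaluate each row (x1, x2, x3, x4, x5, x6 as bits, MSB first):
  row 0 [000000]: (((0 XOR NOT 0) IMPLIES (0 AND NOT 0)) XOR (0 IMPLIES (0 IMPLIES NOT 0))) -> 1
  row 1 [000001]: (((0 XOR NOT 0) IMPLIES (0 AND NOT 0)) XOR (0 IMPLIES (0 IMPLIES NOT 0))) -> 1
  row 2 [000010]: (((0 XOR NOT 0) IMPLIES (0 AND NOT 0)) XOR (1 IMPLIES (0 IMPLIES NOT 0))) -> 1
  row 3 [000011]: (((0 XOR NOT 0) IMPLIES (0 AND NOT 0)) XOR (1 IMPLIES (0 IMPLIES NOT 0))) -> 1
  row 4 [000100]: (((1 XOR NOT 0) IMPLIES (0 AND NOT 0)) XOR (0 IMPLIES (0 IMPLIES NOT 0))) -> 0
  (every remaining row is evaluated the same way; all 64 results are listed next)
Full result column, 8 rows per line (x1,x2,x3 fixed per line; x4,x5,x6 runs 000..111 left to right):
  rows 0-7 [x1,x2,x3=000]: 11110000  (ones: 4)
  rows 8-15 [x1,x2,x3=001]: 00001111  (ones: 4)
  rows 16-23 [x1,x2,x3=010]: 11110000  (ones: 4)
  rows 24-31 [x1,x2,x3=011]: 00001111  (ones: 4)
  rows 32-39 [x1,x2,x3=100]: 00110011  (ones: 4)
  rows 40-47 [x1,x2,x3=101]: 00111100  (ones: 4)
  rows 48-55 [x1,x2,x3=110]: 00110011  (ones: 4)
  rows 56-63 [x1,x2,x3=111]: 00111100  (ones: 4)
Count of 1-rows = 4+4+4+4+4+4+4+4 = 32

32


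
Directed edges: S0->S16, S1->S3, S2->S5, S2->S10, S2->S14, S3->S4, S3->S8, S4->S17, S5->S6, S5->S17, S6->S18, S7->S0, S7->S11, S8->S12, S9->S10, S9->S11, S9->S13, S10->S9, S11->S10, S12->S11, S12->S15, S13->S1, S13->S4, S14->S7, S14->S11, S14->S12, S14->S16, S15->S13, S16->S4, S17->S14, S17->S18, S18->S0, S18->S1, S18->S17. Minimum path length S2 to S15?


BFS layer-by-layer from S2:
  dist 0: {S2}
  dist 1: {S5, S10, S14}
  dist 2: {S6, S7, S9, S11, S12, S16, S17}
  dist 3: {S0, S4, S13, S15, S18}
  -> S15 reached at distance 3
Shortest path length = 3

3


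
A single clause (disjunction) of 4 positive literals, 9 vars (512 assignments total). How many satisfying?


Step 1: Total=2^9=512
Step 2: Unsat when all 4 false: 2^5=32
Step 3: Sat=512-32=480

480


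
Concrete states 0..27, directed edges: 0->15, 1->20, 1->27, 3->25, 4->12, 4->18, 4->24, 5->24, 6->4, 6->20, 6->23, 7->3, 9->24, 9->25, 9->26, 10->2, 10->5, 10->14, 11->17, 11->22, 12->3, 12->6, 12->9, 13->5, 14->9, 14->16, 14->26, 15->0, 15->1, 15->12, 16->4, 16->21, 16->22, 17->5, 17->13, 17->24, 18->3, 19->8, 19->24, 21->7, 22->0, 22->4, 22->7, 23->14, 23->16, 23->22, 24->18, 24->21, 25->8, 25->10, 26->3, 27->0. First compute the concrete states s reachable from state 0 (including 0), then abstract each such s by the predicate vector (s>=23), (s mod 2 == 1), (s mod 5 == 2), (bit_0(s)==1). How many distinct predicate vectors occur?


BFS from 0:
Concrete reachable: {0, 1, 2, 3, 4, 5, 6, 7, 8, 9, 10, 12, 14, 15, 16, 18, 20, 21, 22, 23, 24, 25, 26, 27}
Abstract via predicates (s>=23), (s mod 2 == 1), (s mod 5 == 2), (bit_0(s)==1):
  (0,0,0,0) <- {0, 4, 6, 8, 10, 14, 16, 18, 20}
  (0,0,1,0) <- {2, 12, 22}
  (0,1,0,1) <- {1, 3, 5, 9, 15, 21}
  (0,1,1,1) <- {7}
  (1,0,0,0) <- {24, 26}
  (1,1,0,1) <- {23, 25}
  (1,1,1,1) <- {27}
Distinct abstract states = 7

7


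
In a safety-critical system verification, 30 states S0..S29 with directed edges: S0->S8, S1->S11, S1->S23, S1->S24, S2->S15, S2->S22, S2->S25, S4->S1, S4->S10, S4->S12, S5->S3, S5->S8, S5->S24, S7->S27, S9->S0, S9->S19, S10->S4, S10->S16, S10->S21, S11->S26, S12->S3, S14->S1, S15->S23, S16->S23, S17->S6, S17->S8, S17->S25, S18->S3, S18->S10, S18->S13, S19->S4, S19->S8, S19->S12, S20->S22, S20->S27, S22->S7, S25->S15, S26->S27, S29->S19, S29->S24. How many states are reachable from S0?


BFS from S0:
  layer 0: {S0}
  layer 1: {S8}
Reachable set: {S0, S8}
Count = 2

2


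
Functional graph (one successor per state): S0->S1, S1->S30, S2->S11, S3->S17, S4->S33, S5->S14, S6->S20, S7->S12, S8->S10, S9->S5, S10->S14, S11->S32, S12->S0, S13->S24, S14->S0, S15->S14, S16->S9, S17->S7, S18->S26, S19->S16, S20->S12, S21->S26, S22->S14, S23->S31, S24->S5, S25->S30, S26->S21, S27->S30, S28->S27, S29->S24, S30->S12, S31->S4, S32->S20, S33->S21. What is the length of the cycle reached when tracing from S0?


Trace from S0 until a state repeats:
  S0 -> S1 -> S30 -> S12 -> S0
S0 first seen at step 0, revisited at step 4.
Cycle length = 4 - 0 = 4

4


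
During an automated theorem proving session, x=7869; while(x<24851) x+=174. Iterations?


Step 1: x goes from 7869 toward 24851 by 174; the body runs while x<24851, so iterations = ceil((bound-start)/step)
Step 2: Distance=16982
Step 3: ceil(16982/174)=98

98


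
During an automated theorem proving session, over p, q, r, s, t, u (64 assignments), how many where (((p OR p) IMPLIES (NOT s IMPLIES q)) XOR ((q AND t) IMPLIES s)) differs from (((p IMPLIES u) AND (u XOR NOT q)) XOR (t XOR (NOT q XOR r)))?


F1 = (((p OR p) IMPLIES (NOT s IMPLIES q)) XOR ((q AND t) IMPLIES s))
F2 = (((p IMPLIES u) AND (u XOR NOT q)) XOR (t XOR (NOT q XOR r)))
Evaluate both on each of 64 rows (bits = p,q,r,s,t,u):
  row 0 [000000]: F1=0 F2=0 -> 0
  row 1 [000001]: F1=0 F2=1 (differ) -> 1
  row 2 [000010]: F1=0 F2=1 (differ) -> 1
  row 3 [000011]: F1=0 F2=0 -> 0
  row 4 [000100]: F1=0 F2=0 -> 0
  (every remaining row is evaluated the same way; all 64 results are listed next)
Full result column, 8 rows per line (p,q,r fixed per line; s,t,u runs 000..111 left to right):
  rows 0-7 [p,q,r=000]: 01100110  (ones: 4)
  rows 8-15 [p,q,r=001]: 10011001  (ones: 4)
  rows 16-23 [p,q,r=010]: 01010110  (ones: 4)
  rows 24-31 [p,q,r=011]: 10101001  (ones: 4)
  rows 32-39 [p,q,r=100]: 00111100  (ones: 4)
  rows 40-47 [p,q,r=101]: 11000011  (ones: 4)
  rows 48-55 [p,q,r=110]: 01010110  (ones: 4)
  rows 56-63 [p,q,r=111]: 10101001  (ones: 4)
Disagreements = 4+4+4+4+4+4+4+4 = 32

32


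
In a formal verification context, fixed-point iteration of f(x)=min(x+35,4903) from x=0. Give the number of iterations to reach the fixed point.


Step 1: x=0, cap=4903, increment=35
Step 2: x grows by 35 each step until capped at 4903; fixed point is x=4903
Step 3: iterations = ceil(4903/35) = 141

141


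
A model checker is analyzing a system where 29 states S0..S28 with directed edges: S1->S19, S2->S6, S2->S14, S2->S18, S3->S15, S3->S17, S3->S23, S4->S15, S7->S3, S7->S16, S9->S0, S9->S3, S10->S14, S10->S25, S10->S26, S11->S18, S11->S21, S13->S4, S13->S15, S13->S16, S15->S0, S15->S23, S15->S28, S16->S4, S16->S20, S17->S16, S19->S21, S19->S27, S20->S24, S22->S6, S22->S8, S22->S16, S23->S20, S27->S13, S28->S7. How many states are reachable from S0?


BFS from S0:
  layer 0: {S0}
Reachable set: {S0}
Count = 1

1


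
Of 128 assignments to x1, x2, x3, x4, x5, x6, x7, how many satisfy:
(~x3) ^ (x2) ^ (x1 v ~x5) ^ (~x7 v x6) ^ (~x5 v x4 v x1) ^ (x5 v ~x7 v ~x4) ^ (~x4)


CNF with 7 clauses over 7 vars (128 assignments).
An assignment satisfies CNF iff every clause has >=1 true literal.
Check each row (bits = x1,x2,x3,x4,x5,x6,x7; clause T/F shown):
  row 0 [0000000]: clauses=TFTTTTT -> 0
  row 1 [0000001]: clauses=TFTFTTT -> 0
  row 2 [0000010]: clauses=TFTTTTT -> 0
  row 3 [0000011]: clauses=TFTTTTT -> 0
  row 4 [0000100]: clauses=TFFTFTT -> 0
  (every remaining row is evaluated the same way; all 128 results are listed next)
Full result column, 8 rows per line (x1,x2,x3,x4 fixed per line; x5,x6,x7 runs 000..111 left to right):
  rows 0-7 [x1,x2,x3,x4=0000]: 00000000  (ones: 0)
  rows 8-15 [x1,x2,x3,x4=0001]: 00000000  (ones: 0)
  rows 16-23 [x1,x2,x3,x4=0010]: 00000000  (ones: 0)
  rows 24-31 [x1,x2,x3,x4=0011]: 00000000  (ones: 0)
  rows 32-39 [x1,x2,x3,x4=0100]: 10110000  (ones: 3)
  rows 40-47 [x1,x2,x3,x4=0101]: 00000000  (ones: 0)
  rows 48-55 [x1,x2,x3,x4=0110]: 00000000  (ones: 0)
  rows 56-63 [x1,x2,x3,x4=0111]: 00000000  (ones: 0)
  rows 64-71 [x1,x2,x3,x4=1000]: 00000000  (ones: 0)
  rows 72-79 [x1,x2,x3,x4=1001]: 00000000  (ones: 0)
  rows 80-87 [x1,x2,x3,x4=1010]: 00000000  (ones: 0)
  rows 88-95 [x1,x2,x3,x4=1011]: 00000000  (ones: 0)
  rows 96-103 [x1,x2,x3,x4=1100]: 10111011  (ones: 6)
  rows 104-111 [x1,x2,x3,x4=1101]: 00000000  (ones: 0)
  rows 112-119 [x1,x2,x3,x4=1110]: 00000000  (ones: 0)
  rows 120-127 [x1,x2,x3,x4=1111]: 00000000  (ones: 0)
Satisfying assignments = 0+0+0+0+3+0+0+0+0+0+0+0+6+0+0+0 = 9

9


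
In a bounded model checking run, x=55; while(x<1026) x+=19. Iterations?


Step 1: x goes from 55 toward 1026 by 19; the body runs while x<1026, so iterations = ceil((bound-start)/step)
Step 2: Distance=971
Step 3: ceil(971/19)=52

52


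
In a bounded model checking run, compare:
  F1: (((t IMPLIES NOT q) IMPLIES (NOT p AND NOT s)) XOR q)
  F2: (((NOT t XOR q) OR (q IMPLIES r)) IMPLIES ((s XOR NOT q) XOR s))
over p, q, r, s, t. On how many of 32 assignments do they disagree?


F1 = (((t IMPLIES NOT q) IMPLIES (NOT p AND NOT s)) XOR q)
F2 = (((NOT t XOR q) OR (q IMPLIES r)) IMPLIES ((s XOR NOT q) XOR s))
Evaluate both on each of 32 rows (bits = p,q,r,s,t):
  row 0 [00000]: F1=1 F2=1 -> 0
  row 1 [00001]: F1=1 F2=1 -> 0
  row 2 [00010]: F1=0 F2=1 (differ) -> 1
  row 3 [00011]: F1=0 F2=1 (differ) -> 1
  row 4 [00100]: F1=1 F2=1 -> 0
  row 5 [00101]: F1=1 F2=1 -> 0
  row 6 [00110]: F1=0 F2=1 (differ) -> 1
  row 7 [00111]: F1=0 F2=1 (differ) -> 1
  row 8 [01000]: F1=0 F2=1 (differ) -> 1
  row 9 [01001]: F1=0 F2=0 -> 0
  row 10 [01010]: F1=1 F2=1 -> 0
  row 11 [01011]: F1=0 F2=0 -> 0
  row 12 [01100]: F1=0 F2=0 -> 0
  row 13 [01101]: F1=0 F2=0 -> 0
  row 14 [01110]: F1=1 F2=0 (differ) -> 1
  row 15 [01111]: F1=0 F2=0 -> 0
  row 16 [10000]: F1=0 F2=1 (differ) -> 1
  row 17 [10001]: F1=0 F2=1 (differ) -> 1
  row 18 [10010]: F1=0 F2=1 (differ) -> 1
  row 19 [10011]: F1=0 F2=1 (differ) -> 1
  row 20 [10100]: F1=0 F2=1 (differ) -> 1
  row 21 [10101]: F1=0 F2=1 (differ) -> 1
  row 22 [10110]: F1=0 F2=1 (differ) -> 1
  row 23 [10111]: F1=0 F2=1 (differ) -> 1
  row 24 [11000]: F1=1 F2=1 -> 0
  row 25 [11001]: F1=0 F2=0 -> 0
  row 26 [11010]: F1=1 F2=1 -> 0
  row 27 [11011]: F1=0 F2=0 -> 0
  row 28 [11100]: F1=1 F2=0 (differ) -> 1
  row 29 [11101]: F1=0 F2=0 -> 0
  row 30 [11110]: F1=1 F2=0 (differ) -> 1
  row 31 [11111]: F1=0 F2=0 -> 0
Full result column, 8 rows per line (p,q fixed per line; r,s,t runs 000..111 left to right):
  rows 0-7 [p,q=00]: 00110011  (ones: 4)
  rows 8-15 [p,q=01]: 10000010  (ones: 2)
  rows 16-23 [p,q=10]: 11111111  (ones: 8)
  rows 24-31 [p,q=11]: 00001010  (ones: 2)
Disagreements = 4+2+8+2 = 16

16


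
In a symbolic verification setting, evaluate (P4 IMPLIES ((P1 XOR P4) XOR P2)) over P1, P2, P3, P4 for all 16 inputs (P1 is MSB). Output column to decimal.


Formula: (P4 IMPLIES ((P1 XOR P4) XOR P2)) over P1, P2, P3, P4 (16 rows)
Evaluate each row (bits = P1,P2,P3,P4, MSB first):
  row 0 [0000]: (0 IMPLIES ((0 XOR 0) XOR 0)) -> 1
  row 1 [0001]: (1 IMPLIES ((0 XOR 1) XOR 0)) -> 1
  row 2 [0010]: (0 IMPLIES ((0 XOR 0) XOR 0)) -> 1
  row 3 [0011]: (1 IMPLIES ((0 XOR 1) XOR 0)) -> 1
  row 4 [0100]: (0 IMPLIES ((0 XOR 0) XOR 1)) -> 1
  row 5 [0101]: (1 IMPLIES ((0 XOR 1) XOR 1)) -> 0
  row 6 [0110]: (0 IMPLIES ((0 XOR 0) XOR 1)) -> 1
  row 7 [0111]: (1 IMPLIES ((0 XOR 1) XOR 1)) -> 0
  row 8 [1000]: (0 IMPLIES ((1 XOR 0) XOR 0)) -> 1
  row 9 [1001]: (1 IMPLIES ((1 XOR 1) XOR 0)) -> 0
  row 10 [1010]: (0 IMPLIES ((1 XOR 0) XOR 0)) -> 1
  row 11 [1011]: (1 IMPLIES ((1 XOR 1) XOR 0)) -> 0
  row 12 [1100]: (0 IMPLIES ((1 XOR 0) XOR 1)) -> 1
  row 13 [1101]: (1 IMPLIES ((1 XOR 1) XOR 1)) -> 1
  row 14 [1110]: (0 IMPLIES ((1 XOR 0) XOR 1)) -> 1
  row 15 [1111]: (1 IMPLIES ((1 XOR 1) XOR 1)) -> 1
Full result column, 4 rows per line (P1,P2 fixed per line; P3,P4 runs 00..11 left to right):
  rows 0-3 [P1,P2=00]: 1111  = hex F
  rows 4-7 [P1,P2=01]: 1010  = hex A
  rows 8-11 [P1,P2=10]: 1010  = hex A
  rows 12-15 [P1,P2=11]: 1111  = hex F
Output column (row 0 .. row 15) = 1111101010101111
Output column grouped in 4s = 1111 1010 1010 1111 = 0xFAAF
Convert to decimal digit by digit (value = value*16 + digit):
  F -> 15
  15*16 + 10 (A) = 250
  250*16 + 10 (A) = 4010
  4010*16 + 15 (F) = 64175
Decimal = 64175

64175


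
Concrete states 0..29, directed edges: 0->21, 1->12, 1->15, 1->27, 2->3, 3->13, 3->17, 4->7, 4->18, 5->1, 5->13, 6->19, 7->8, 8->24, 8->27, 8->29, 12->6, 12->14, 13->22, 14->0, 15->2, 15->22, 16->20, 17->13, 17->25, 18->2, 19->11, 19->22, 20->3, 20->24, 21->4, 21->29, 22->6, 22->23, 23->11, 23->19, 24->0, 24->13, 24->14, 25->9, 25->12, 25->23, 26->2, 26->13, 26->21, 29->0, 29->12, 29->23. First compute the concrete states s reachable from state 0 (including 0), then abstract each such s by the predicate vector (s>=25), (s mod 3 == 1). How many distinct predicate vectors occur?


BFS from 0:
Concrete reachable: {0, 2, 3, 4, 6, 7, 8, 9, 11, 12, 13, 14, 17, 18, 19, 21, 22, 23, 24, 25, 27, 29}
Abstract via predicates (s>=25), (s mod 3 == 1):
  (0,0) <- {0, 2, 3, 6, 8, 9, 11, 12, 14, 17, 18, 21, 23, 24}
  (0,1) <- {4, 7, 13, 19, 22}
  (1,0) <- {27, 29}
  (1,1) <- {25}
Distinct abstract states = 4

4


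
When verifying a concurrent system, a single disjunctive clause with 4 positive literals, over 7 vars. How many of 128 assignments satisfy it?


Step 1: Total=2^7=128
Step 2: Unsat when all 4 false: 2^3=8
Step 3: Sat=128-8=120

120


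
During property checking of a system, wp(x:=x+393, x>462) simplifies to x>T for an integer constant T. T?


Formula: wp(x:=E, P) = P[E/x] (substitute E for x in postcondition)
Step 1: Postcondition: x>462
Step 2: Substitute x+393 for x: x+393>462
Step 3: Solve for x: x > 462-393 = 69

69


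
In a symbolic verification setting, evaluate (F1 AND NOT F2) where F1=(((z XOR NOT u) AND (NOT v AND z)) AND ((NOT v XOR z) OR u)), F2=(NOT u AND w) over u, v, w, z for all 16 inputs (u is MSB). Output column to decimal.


F1 = (((z XOR NOT u) AND (NOT v AND z)) AND ((NOT v XOR z) OR u))
F2 = (NOT u AND w)
Counterexample to F1=>F2 is where F1=1 and F2=0.
Evaluate each row (bits = u,v,w,z, MSB first):
  row 0 [0000]: F1=0 F2=0 -> F1&~F2 -> 0
  row 1 [0001]: F1=0 F2=0 -> F1&~F2 -> 0
  row 2 [0010]: F1=0 F2=1 -> F1&~F2 -> 0
  row 3 [0011]: F1=0 F2=1 -> F1&~F2 -> 0
  row 4 [0100]: F1=0 F2=0 -> F1&~F2 -> 0
  row 5 [0101]: F1=0 F2=0 -> F1&~F2 -> 0
  row 6 [0110]: F1=0 F2=1 -> F1&~F2 -> 0
  row 7 [0111]: F1=0 F2=1 -> F1&~F2 -> 0
  row 8 [1000]: F1=0 F2=0 -> F1&~F2 -> 0
  row 9 [1001]: F1=1 F2=0 -> F1&~F2 -> 1
  row 10 [1010]: F1=0 F2=0 -> F1&~F2 -> 0
  row 11 [1011]: F1=1 F2=0 -> F1&~F2 -> 1
  row 12 [1100]: F1=0 F2=0 -> F1&~F2 -> 0
  row 13 [1101]: F1=0 F2=0 -> F1&~F2 -> 0
  row 14 [1110]: F1=0 F2=0 -> F1&~F2 -> 0
  row 15 [1111]: F1=0 F2=0 -> F1&~F2 -> 0
Full result column, 4 rows per line (u,v fixed per line; w,z runs 00..11 left to right):
  rows 0-3 [u,v=00]: 0000  = hex 0
  rows 4-7 [u,v=01]: 0000  = hex 0
  rows 8-11 [u,v=10]: 0101  = hex 5
  rows 12-15 [u,v=11]: 0000  = hex 0
Counterexample vector (row 0 .. row 15) = 0000000001010000
Output column grouped in 4s = 0000 0000 0101 0000 = 0x0050
Convert to decimal digit by digit (value = value*16 + digit):
  0 -> 0
  0*16 + 0 = 0
  0*16 + 5 = 5
  5*16 + 0 = 80
Decimal = 80

80


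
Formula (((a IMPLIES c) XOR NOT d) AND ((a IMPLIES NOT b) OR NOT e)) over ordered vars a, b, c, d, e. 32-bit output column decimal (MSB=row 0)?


Formula: (((a IMPLIES c) XOR NOT d) AND ((a IMPLIES NOT b) OR NOT e)) over a, b, c, d, e (32 rows)
Evaluate each row (bits = a,b,c,d,e, MSB first):
  row 0 [00000]: (((0 IMPLIES 0) XOR NOT 0) AND ((0 IMPLIES NOT 0) OR NOT 0)) -> 0
  row 1 [00001]: (((0 IMPLIES 0) XOR NOT 0) AND ((0 IMPLIES NOT 0) OR NOT 1)) -> 0
  row 2 [00010]: (((0 IMPLIES 0) XOR NOT 1) AND ((0 IMPLIES NOT 0) OR NOT 0)) -> 1
  row 3 [00011]: (((0 IMPLIES 0) XOR NOT 1) AND ((0 IMPLIES NOT 0) OR NOT 1)) -> 1
  row 4 [00100]: (((0 IMPLIES 1) XOR NOT 0) AND ((0 IMPLIES NOT 0) OR NOT 0)) -> 0
  row 5 [00101]: (((0 IMPLIES 1) XOR NOT 0) AND ((0 IMPLIES NOT 0) OR NOT 1)) -> 0
  row 6 [00110]: (((0 IMPLIES 1) XOR NOT 1) AND ((0 IMPLIES NOT 0) OR NOT 0)) -> 1
  row 7 [00111]: (((0 IMPLIES 1) XOR NOT 1) AND ((0 IMPLIES NOT 0) OR NOT 1)) -> 1
  row 8 [01000]: (((0 IMPLIES 0) XOR NOT 0) AND ((0 IMPLIES NOT 1) OR NOT 0)) -> 0
  row 9 [01001]: (((0 IMPLIES 0) XOR NOT 0) AND ((0 IMPLIES NOT 1) OR NOT 1)) -> 0
  row 10 [01010]: (((0 IMPLIES 0) XOR NOT 1) AND ((0 IMPLIES NOT 1) OR NOT 0)) -> 1
  row 11 [01011]: (((0 IMPLIES 0) XOR NOT 1) AND ((0 IMPLIES NOT 1) OR NOT 1)) -> 1
  row 12 [01100]: (((0 IMPLIES 1) XOR NOT 0) AND ((0 IMPLIES NOT 1) OR NOT 0)) -> 0
  row 13 [01101]: (((0 IMPLIES 1) XOR NOT 0) AND ((0 IMPLIES NOT 1) OR NOT 1)) -> 0
  row 14 [01110]: (((0 IMPLIES 1) XOR NOT 1) AND ((0 IMPLIES NOT 1) OR NOT 0)) -> 1
  row 15 [01111]: (((0 IMPLIES 1) XOR NOT 1) AND ((0 IMPLIES NOT 1) OR NOT 1)) -> 1
  row 16 [10000]: (((1 IMPLIES 0) XOR NOT 0) AND ((1 IMPLIES NOT 0) OR NOT 0)) -> 1
  row 17 [10001]: (((1 IMPLIES 0) XOR NOT 0) AND ((1 IMPLIES NOT 0) OR NOT 1)) -> 1
  row 18 [10010]: (((1 IMPLIES 0) XOR NOT 1) AND ((1 IMPLIES NOT 0) OR NOT 0)) -> 0
  row 19 [10011]: (((1 IMPLIES 0) XOR NOT 1) AND ((1 IMPLIES NOT 0) OR NOT 1)) -> 0
  row 20 [10100]: (((1 IMPLIES 1) XOR NOT 0) AND ((1 IMPLIES NOT 0) OR NOT 0)) -> 0
  row 21 [10101]: (((1 IMPLIES 1) XOR NOT 0) AND ((1 IMPLIES NOT 0) OR NOT 1)) -> 0
  row 22 [10110]: (((1 IMPLIES 1) XOR NOT 1) AND ((1 IMPLIES NOT 0) OR NOT 0)) -> 1
  row 23 [10111]: (((1 IMPLIES 1) XOR NOT 1) AND ((1 IMPLIES NOT 0) OR NOT 1)) -> 1
  row 24 [11000]: (((1 IMPLIES 0) XOR NOT 0) AND ((1 IMPLIES NOT 1) OR NOT 0)) -> 1
  row 25 [11001]: (((1 IMPLIES 0) XOR NOT 0) AND ((1 IMPLIES NOT 1) OR NOT 1)) -> 0
  row 26 [11010]: (((1 IMPLIES 0) XOR NOT 1) AND ((1 IMPLIES NOT 1) OR NOT 0)) -> 0
  row 27 [11011]: (((1 IMPLIES 0) XOR NOT 1) AND ((1 IMPLIES NOT 1) OR NOT 1)) -> 0
  row 28 [11100]: (((1 IMPLIES 1) XOR NOT 0) AND ((1 IMPLIES NOT 1) OR NOT 0)) -> 0
  row 29 [11101]: (((1 IMPLIES 1) XOR NOT 0) AND ((1 IMPLIES NOT 1) OR NOT 1)) -> 0
  row 30 [11110]: (((1 IMPLIES 1) XOR NOT 1) AND ((1 IMPLIES NOT 1) OR NOT 0)) -> 1
  row 31 [11111]: (((1 IMPLIES 1) XOR NOT 1) AND ((1 IMPLIES NOT 1) OR NOT 1)) -> 0
Full result column, 4 rows per line (a,b,c fixed per line; d,e runs 00..11 left to right):
  rows 0-3 [a,b,c=000]: 0011  = hex 3
  rows 4-7 [a,b,c=001]: 0011  = hex 3
  rows 8-11 [a,b,c=010]: 0011  = hex 3
  rows 12-15 [a,b,c=011]: 0011  = hex 3
  rows 16-19 [a,b,c=100]: 1100  = hex C
  rows 20-23 [a,b,c=101]: 0011  = hex 3
  rows 24-27 [a,b,c=110]: 1000  = hex 8
  rows 28-31 [a,b,c=111]: 0010  = hex 2
Output column (row 0 .. row 31) = 00110011001100111100001110000010
Output column grouped in 4s = 0011 0011 0011 0011 1100 0011 1000 0010 = 0x3333C382
Convert to decimal digit by digit (value = value*16 + digit):
  3 -> 3
  3*16 + 3 = 51
  51*16 + 3 = 819
  819*16 + 3 = 13107
  13107*16 + 12 (C) = 209724
  209724*16 + 3 = 3355587
  3355587*16 + 8 = 53689400
  53689400*16 + 2 = 859030402
Decimal = 859030402

859030402


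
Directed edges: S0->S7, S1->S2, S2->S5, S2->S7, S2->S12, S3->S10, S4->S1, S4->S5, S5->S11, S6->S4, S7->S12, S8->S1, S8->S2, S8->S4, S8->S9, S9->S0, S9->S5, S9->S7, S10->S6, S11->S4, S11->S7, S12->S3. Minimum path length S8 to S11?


BFS layer-by-layer from S8:
  dist 0: {S8}
  dist 1: {S1, S2, S4, S9}
  dist 2: {S0, S5, S7, S12}
  dist 3: {S3, S11}
  -> S11 reached at distance 3
Shortest path length = 3

3


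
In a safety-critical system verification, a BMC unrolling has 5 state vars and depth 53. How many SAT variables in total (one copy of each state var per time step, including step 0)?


BMC unrolls to depth k, creating one copy of each state var for steps 0..k.
Step count = 53 + 1 = 54 (steps 0 through 53)
Vars per step = 5
Total = 5 * 54 = 270

270


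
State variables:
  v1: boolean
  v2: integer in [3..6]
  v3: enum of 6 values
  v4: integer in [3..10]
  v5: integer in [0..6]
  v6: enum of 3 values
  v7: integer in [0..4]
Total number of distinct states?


State space = product of domain sizes of all variables.
Domain sizes:
  v1 (boolean): 2
  v2 (integer in [3..6]): 4
  v3 (enum of 6 values): 6
  v4 (integer in [3..10]): 8
  v5 (integer in [0..6]): 7
  v6 (enum of 3 values): 3
  v7 (integer in [0..4]): 5
Product = 2 * 4 * 6 * 8 * 7 * 3 * 5 = 40320

40320


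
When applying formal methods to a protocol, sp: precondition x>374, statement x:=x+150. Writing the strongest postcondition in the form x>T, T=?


Formula: sp(P, x:=E) = exists old_x. (x = E[old_x/x]) AND P[old_x/x] (old_x is the value of x before the assignment; eliminate old_x by solving x = E[old_x/x] for old_x)
Step 1: Precondition P: x>374, i.e. old_x > 374
Step 2: Assignment gives x = old_x + 150, so old_x = x - 150
Step 3: Substitute into P: x - 150 > 374
Step 4: Simplify: x > 374+150 = 524

524


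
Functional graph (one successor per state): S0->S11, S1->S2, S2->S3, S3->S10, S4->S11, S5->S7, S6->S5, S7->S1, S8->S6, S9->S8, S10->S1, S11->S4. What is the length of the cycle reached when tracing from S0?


Trace from S0 until a state repeats:
  S0 -> S11 -> S4 -> S11
S11 first seen at step 1, revisited at step 3.
Cycle length = 3 - 1 = 2

2


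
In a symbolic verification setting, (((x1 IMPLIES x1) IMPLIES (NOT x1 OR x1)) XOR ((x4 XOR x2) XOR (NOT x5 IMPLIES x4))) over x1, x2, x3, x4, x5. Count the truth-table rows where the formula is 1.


Formula: (((x1 IMPLIES x1) IMPLIES (NOT x1 OR x1)) XOR ((x4 XOR x2) XOR (NOT x5 IMPLIES x4))) over 5 vars (32 rows)
Evaluate each row (x1, x2, x3, x4, x5 as bits, MSB first):
  row 0 [00000]: (((0 IMPLIES 0) IMPLIES (NOT 0 OR 0)) XOR ((0 XOR 0) XOR (NOT 0 IMPLIES 0))) -> 1
  row 1 [00001]: (((0 IMPLIES 0) IMPLIES (NOT 0 OR 0)) XOR ((0 XOR 0) XOR (NOT 1 IMPLIES 0))) -> 0
  row 2 [00010]: (((0 IMPLIES 0) IMPLIES (NOT 0 OR 0)) XOR ((1 XOR 0) XOR (NOT 0 IMPLIES 1))) -> 1
  row 3 [00011]: (((0 IMPLIES 0) IMPLIES (NOT 0 OR 0)) XOR ((1 XOR 0) XOR (NOT 1 IMPLIES 1))) -> 1
  row 4 [00100]: (((0 IMPLIES 0) IMPLIES (NOT 0 OR 0)) XOR ((0 XOR 0) XOR (NOT 0 IMPLIES 0))) -> 1
  row 5 [00101]: (((0 IMPLIES 0) IMPLIES (NOT 0 OR 0)) XOR ((0 XOR 0) XOR (NOT 1 IMPLIES 0))) -> 0
  row 6 [00110]: (((0 IMPLIES 0) IMPLIES (NOT 0 OR 0)) XOR ((1 XOR 0) XOR (NOT 0 IMPLIES 1))) -> 1
  row 7 [00111]: (((0 IMPLIES 0) IMPLIES (NOT 0 OR 0)) XOR ((1 XOR 0) XOR (NOT 1 IMPLIES 1))) -> 1
  row 8 [01000]: (((0 IMPLIES 0) IMPLIES (NOT 0 OR 0)) XOR ((0 XOR 1) XOR (NOT 0 IMPLIES 0))) -> 0
  row 9 [01001]: (((0 IMPLIES 0) IMPLIES (NOT 0 OR 0)) XOR ((0 XOR 1) XOR (NOT 1 IMPLIES 0))) -> 1
  row 10 [01010]: (((0 IMPLIES 0) IMPLIES (NOT 0 OR 0)) XOR ((1 XOR 1) XOR (NOT 0 IMPLIES 1))) -> 0
  row 11 [01011]: (((0 IMPLIES 0) IMPLIES (NOT 0 OR 0)) XOR ((1 XOR 1) XOR (NOT 1 IMPLIES 1))) -> 0
  row 12 [01100]: (((0 IMPLIES 0) IMPLIES (NOT 0 OR 0)) XOR ((0 XOR 1) XOR (NOT 0 IMPLIES 0))) -> 0
  row 13 [01101]: (((0 IMPLIES 0) IMPLIES (NOT 0 OR 0)) XOR ((0 XOR 1) XOR (NOT 1 IMPLIES 0))) -> 1
  row 14 [01110]: (((0 IMPLIES 0) IMPLIES (NOT 0 OR 0)) XOR ((1 XOR 1) XOR (NOT 0 IMPLIES 1))) -> 0
  row 15 [01111]: (((0 IMPLIES 0) IMPLIES (NOT 0 OR 0)) XOR ((1 XOR 1) XOR (NOT 1 IMPLIES 1))) -> 0
  row 16 [10000]: (((1 IMPLIES 1) IMPLIES (NOT 1 OR 1)) XOR ((0 XOR 0) XOR (NOT 0 IMPLIES 0))) -> 1
  row 17 [10001]: (((1 IMPLIES 1) IMPLIES (NOT 1 OR 1)) XOR ((0 XOR 0) XOR (NOT 1 IMPLIES 0))) -> 0
  row 18 [10010]: (((1 IMPLIES 1) IMPLIES (NOT 1 OR 1)) XOR ((1 XOR 0) XOR (NOT 0 IMPLIES 1))) -> 1
  row 19 [10011]: (((1 IMPLIES 1) IMPLIES (NOT 1 OR 1)) XOR ((1 XOR 0) XOR (NOT 1 IMPLIES 1))) -> 1
  row 20 [10100]: (((1 IMPLIES 1) IMPLIES (NOT 1 OR 1)) XOR ((0 XOR 0) XOR (NOT 0 IMPLIES 0))) -> 1
  row 21 [10101]: (((1 IMPLIES 1) IMPLIES (NOT 1 OR 1)) XOR ((0 XOR 0) XOR (NOT 1 IMPLIES 0))) -> 0
  row 22 [10110]: (((1 IMPLIES 1) IMPLIES (NOT 1 OR 1)) XOR ((1 XOR 0) XOR (NOT 0 IMPLIES 1))) -> 1
  row 23 [10111]: (((1 IMPLIES 1) IMPLIES (NOT 1 OR 1)) XOR ((1 XOR 0) XOR (NOT 1 IMPLIES 1))) -> 1
  row 24 [11000]: (((1 IMPLIES 1) IMPLIES (NOT 1 OR 1)) XOR ((0 XOR 1) XOR (NOT 0 IMPLIES 0))) -> 0
  row 25 [11001]: (((1 IMPLIES 1) IMPLIES (NOT 1 OR 1)) XOR ((0 XOR 1) XOR (NOT 1 IMPLIES 0))) -> 1
  row 26 [11010]: (((1 IMPLIES 1) IMPLIES (NOT 1 OR 1)) XOR ((1 XOR 1) XOR (NOT 0 IMPLIES 1))) -> 0
  row 27 [11011]: (((1 IMPLIES 1) IMPLIES (NOT 1 OR 1)) XOR ((1 XOR 1) XOR (NOT 1 IMPLIES 1))) -> 0
  row 28 [11100]: (((1 IMPLIES 1) IMPLIES (NOT 1 OR 1)) XOR ((0 XOR 1) XOR (NOT 0 IMPLIES 0))) -> 0
  row 29 [11101]: (((1 IMPLIES 1) IMPLIES (NOT 1 OR 1)) XOR ((0 XOR 1) XOR (NOT 1 IMPLIES 0))) -> 1
  row 30 [11110]: (((1 IMPLIES 1) IMPLIES (NOT 1 OR 1)) XOR ((1 XOR 1) XOR (NOT 0 IMPLIES 1))) -> 0
  row 31 [11111]: (((1 IMPLIES 1) IMPLIES (NOT 1 OR 1)) XOR ((1 XOR 1) XOR (NOT 1 IMPLIES 1))) -> 0
Full result column, 8 rows per line (x1,x2 fixed per line; x3,x4,x5 runs 000..111 left to right):
  rows 0-7 [x1,x2=00]: 10111011  (ones: 6)
  rows 8-15 [x1,x2=01]: 01000100  (ones: 2)
  rows 16-23 [x1,x2=10]: 10111011  (ones: 6)
  rows 24-31 [x1,x2=11]: 01000100  (ones: 2)
Count of 1-rows = 6+2+6+2 = 16

16


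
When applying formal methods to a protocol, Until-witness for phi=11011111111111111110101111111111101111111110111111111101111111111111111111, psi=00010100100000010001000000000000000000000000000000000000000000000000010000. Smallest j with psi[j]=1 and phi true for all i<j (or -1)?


(phi U psi) at 0: need smallest j with psi[j]=1 and phi[i]=1 for all i in [0,j).
Scan from step 0:
  step 0: phi=1, psi=0 -> continue
  step 1: phi=1, psi=0 -> continue
  step 2: phi=0 -> phi-prefix broken from here
  step 3: psi=1 but phi already failed -> not a witness
  step 5: psi=1 but phi already failed -> not a witness
  step 8: psi=1 but phi already failed -> not a witness
  step 15: psi=1 but phi already failed -> not a witness
  step 19: psi=1 but phi already failed -> not a witness
  step 69: psi=1 but phi already failed -> not a witness
  end of trace: no witness -> -1
Witness step = -1

-1


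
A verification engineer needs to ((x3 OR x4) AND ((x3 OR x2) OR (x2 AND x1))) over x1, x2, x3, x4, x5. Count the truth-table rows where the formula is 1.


Formula: ((x3 OR x4) AND ((x3 OR x2) OR (x2 AND x1))) over 5 vars (32 rows)
Evaluate each row (x1, x2, x3, x4, x5 as bits, MSB first):
  row 0 [00000]: ((0 OR 0) AND ((0 OR 0) OR (0 AND 0))) -> 0
  row 1 [00001]: ((0 OR 0) AND ((0 OR 0) OR (0 AND 0))) -> 0
  row 2 [00010]: ((0 OR 1) AND ((0 OR 0) OR (0 AND 0))) -> 0
  row 3 [00011]: ((0 OR 1) AND ((0 OR 0) OR (0 AND 0))) -> 0
  row 4 [00100]: ((1 OR 0) AND ((1 OR 0) OR (0 AND 0))) -> 1
  row 5 [00101]: ((1 OR 0) AND ((1 OR 0) OR (0 AND 0))) -> 1
  row 6 [00110]: ((1 OR 1) AND ((1 OR 0) OR (0 AND 0))) -> 1
  row 7 [00111]: ((1 OR 1) AND ((1 OR 0) OR (0 AND 0))) -> 1
  row 8 [01000]: ((0 OR 0) AND ((0 OR 1) OR (1 AND 0))) -> 0
  row 9 [01001]: ((0 OR 0) AND ((0 OR 1) OR (1 AND 0))) -> 0
  row 10 [01010]: ((0 OR 1) AND ((0 OR 1) OR (1 AND 0))) -> 1
  row 11 [01011]: ((0 OR 1) AND ((0 OR 1) OR (1 AND 0))) -> 1
  row 12 [01100]: ((1 OR 0) AND ((1 OR 1) OR (1 AND 0))) -> 1
  row 13 [01101]: ((1 OR 0) AND ((1 OR 1) OR (1 AND 0))) -> 1
  row 14 [01110]: ((1 OR 1) AND ((1 OR 1) OR (1 AND 0))) -> 1
  row 15 [01111]: ((1 OR 1) AND ((1 OR 1) OR (1 AND 0))) -> 1
  row 16 [10000]: ((0 OR 0) AND ((0 OR 0) OR (0 AND 1))) -> 0
  row 17 [10001]: ((0 OR 0) AND ((0 OR 0) OR (0 AND 1))) -> 0
  row 18 [10010]: ((0 OR 1) AND ((0 OR 0) OR (0 AND 1))) -> 0
  row 19 [10011]: ((0 OR 1) AND ((0 OR 0) OR (0 AND 1))) -> 0
  row 20 [10100]: ((1 OR 0) AND ((1 OR 0) OR (0 AND 1))) -> 1
  row 21 [10101]: ((1 OR 0) AND ((1 OR 0) OR (0 AND 1))) -> 1
  row 22 [10110]: ((1 OR 1) AND ((1 OR 0) OR (0 AND 1))) -> 1
  row 23 [10111]: ((1 OR 1) AND ((1 OR 0) OR (0 AND 1))) -> 1
  row 24 [11000]: ((0 OR 0) AND ((0 OR 1) OR (1 AND 1))) -> 0
  row 25 [11001]: ((0 OR 0) AND ((0 OR 1) OR (1 AND 1))) -> 0
  row 26 [11010]: ((0 OR 1) AND ((0 OR 1) OR (1 AND 1))) -> 1
  row 27 [11011]: ((0 OR 1) AND ((0 OR 1) OR (1 AND 1))) -> 1
  row 28 [11100]: ((1 OR 0) AND ((1 OR 1) OR (1 AND 1))) -> 1
  row 29 [11101]: ((1 OR 0) AND ((1 OR 1) OR (1 AND 1))) -> 1
  row 30 [11110]: ((1 OR 1) AND ((1 OR 1) OR (1 AND 1))) -> 1
  row 31 [11111]: ((1 OR 1) AND ((1 OR 1) OR (1 AND 1))) -> 1
Full result column, 8 rows per line (x1,x2 fixed per line; x3,x4,x5 runs 000..111 left to right):
  rows 0-7 [x1,x2=00]: 00001111  (ones: 4)
  rows 8-15 [x1,x2=01]: 00111111  (ones: 6)
  rows 16-23 [x1,x2=10]: 00001111  (ones: 4)
  rows 24-31 [x1,x2=11]: 00111111  (ones: 6)
Count of 1-rows = 4+6+4+6 = 20

20


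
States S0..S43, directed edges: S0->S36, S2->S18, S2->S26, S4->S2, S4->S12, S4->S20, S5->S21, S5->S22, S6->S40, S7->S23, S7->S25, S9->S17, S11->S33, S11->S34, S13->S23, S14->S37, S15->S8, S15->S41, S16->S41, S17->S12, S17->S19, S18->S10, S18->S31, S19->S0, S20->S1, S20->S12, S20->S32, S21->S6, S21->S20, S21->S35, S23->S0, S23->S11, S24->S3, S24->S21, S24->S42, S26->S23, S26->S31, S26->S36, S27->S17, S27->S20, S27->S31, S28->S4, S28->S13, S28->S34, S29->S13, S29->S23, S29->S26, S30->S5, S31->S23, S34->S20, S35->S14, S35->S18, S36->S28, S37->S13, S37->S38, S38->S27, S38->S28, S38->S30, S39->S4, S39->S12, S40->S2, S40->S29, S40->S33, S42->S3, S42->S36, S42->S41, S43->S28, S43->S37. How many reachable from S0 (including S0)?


BFS from S0:
  layer 0: {S0}
  layer 1: {S36}
  layer 2: {S28}
  layer 3: {S4, S13, S34}
  layer 4: {S2, S12, S20, S23}
  layer 5: {S1, S11, S18, S26, S32}
  layer 6: {S10, S31, S33}
Reachable set: {S0, S1, S2, S4, S10, S11, S12, S13, S18, S20, S23, S26, S28, S31, S32, S33, S34, S36}
Count = 18

18


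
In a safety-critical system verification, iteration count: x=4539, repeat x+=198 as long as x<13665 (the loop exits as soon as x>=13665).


Step 1: x goes from 4539 toward 13665 by 198; the body runs while x<13665, so iterations = ceil((bound-start)/step)
Step 2: Distance=9126
Step 3: ceil(9126/198)=47

47


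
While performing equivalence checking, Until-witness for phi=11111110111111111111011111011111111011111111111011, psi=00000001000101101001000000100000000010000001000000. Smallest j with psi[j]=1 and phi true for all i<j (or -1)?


(phi U psi) at 0: need smallest j with psi[j]=1 and phi[i]=1 for all i in [0,j).
Scan from step 0:
  step 0: phi=1, psi=0 -> continue
  step 1: phi=1, psi=0 -> continue
  step 2: phi=1, psi=0 -> continue
  step 3: phi=1, psi=0 -> continue
  step 7: psi=1 and phi held for [0,7) -> witness found
Witness step = 7

7


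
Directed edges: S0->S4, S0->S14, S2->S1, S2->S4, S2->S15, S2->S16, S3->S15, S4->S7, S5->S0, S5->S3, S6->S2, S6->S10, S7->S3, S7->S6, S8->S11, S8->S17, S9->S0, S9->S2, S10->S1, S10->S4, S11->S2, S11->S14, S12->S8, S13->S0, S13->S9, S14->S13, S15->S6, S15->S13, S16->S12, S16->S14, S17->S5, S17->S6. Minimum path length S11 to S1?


BFS layer-by-layer from S11:
  dist 0: {S11}
  dist 1: {S2, S14}
  dist 2: {S1, S4, S13, S15, S16}
  -> S1 reached at distance 2
Shortest path length = 2

2


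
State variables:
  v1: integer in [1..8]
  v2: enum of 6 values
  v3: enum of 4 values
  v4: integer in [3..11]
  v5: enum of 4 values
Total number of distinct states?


State space = product of domain sizes of all variables.
Domain sizes:
  v1 (integer in [1..8]): 8
  v2 (enum of 6 values): 6
  v3 (enum of 4 values): 4
  v4 (integer in [3..11]): 9
  v5 (enum of 4 values): 4
Product = 8 * 6 * 4 * 9 * 4 = 6912

6912


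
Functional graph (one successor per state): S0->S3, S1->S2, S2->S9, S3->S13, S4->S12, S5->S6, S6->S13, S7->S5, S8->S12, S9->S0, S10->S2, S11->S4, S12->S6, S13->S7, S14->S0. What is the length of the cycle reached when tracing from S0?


Trace from S0 until a state repeats:
  S0 -> S3 -> S13 -> S7 -> S5 -> S6 -> S13
S13 first seen at step 2, revisited at step 6.
Cycle length = 6 - 2 = 4

4


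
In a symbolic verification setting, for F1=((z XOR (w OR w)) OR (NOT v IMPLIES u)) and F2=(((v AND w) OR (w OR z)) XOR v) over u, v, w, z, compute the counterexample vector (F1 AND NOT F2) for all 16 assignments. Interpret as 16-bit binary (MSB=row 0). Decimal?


F1 = ((z XOR (w OR w)) OR (NOT v IMPLIES u))
F2 = (((v AND w) OR (w OR z)) XOR v)
Counterexample to F1=>F2 is where F1=1 and F2=0.
Evaluate each row (bits = u,v,w,z, MSB first):
  row 0 [0000]: F1=0 F2=0 -> F1&~F2 -> 0
  row 1 [0001]: F1=1 F2=1 -> F1&~F2 -> 0
  row 2 [0010]: F1=1 F2=1 -> F1&~F2 -> 0
  row 3 [0011]: F1=0 F2=1 -> F1&~F2 -> 0
  row 4 [0100]: F1=1 F2=1 -> F1&~F2 -> 0
  row 5 [0101]: F1=1 F2=0 -> F1&~F2 -> 1
  row 6 [0110]: F1=1 F2=0 -> F1&~F2 -> 1
  row 7 [0111]: F1=1 F2=0 -> F1&~F2 -> 1
  row 8 [1000]: F1=1 F2=0 -> F1&~F2 -> 1
  row 9 [1001]: F1=1 F2=1 -> F1&~F2 -> 0
  row 10 [1010]: F1=1 F2=1 -> F1&~F2 -> 0
  row 11 [1011]: F1=1 F2=1 -> F1&~F2 -> 0
  row 12 [1100]: F1=1 F2=1 -> F1&~F2 -> 0
  row 13 [1101]: F1=1 F2=0 -> F1&~F2 -> 1
  row 14 [1110]: F1=1 F2=0 -> F1&~F2 -> 1
  row 15 [1111]: F1=1 F2=0 -> F1&~F2 -> 1
Full result column, 4 rows per line (u,v fixed per line; w,z runs 00..11 left to right):
  rows 0-3 [u,v=00]: 0000  = hex 0
  rows 4-7 [u,v=01]: 0111  = hex 7
  rows 8-11 [u,v=10]: 1000  = hex 8
  rows 12-15 [u,v=11]: 0111  = hex 7
Counterexample vector (row 0 .. row 15) = 0000011110000111
Output column grouped in 4s = 0000 0111 1000 0111 = 0x0787
Convert to decimal digit by digit (value = value*16 + digit):
  0 -> 0
  0*16 + 7 = 7
  7*16 + 8 = 120
  120*16 + 7 = 1927
Decimal = 1927

1927


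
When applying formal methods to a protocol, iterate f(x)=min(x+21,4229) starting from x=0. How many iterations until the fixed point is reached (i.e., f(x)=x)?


Step 1: x=0, cap=4229, increment=21
Step 2: x grows by 21 each step until capped at 4229; fixed point is x=4229
Step 3: iterations = ceil(4229/21) = 202

202


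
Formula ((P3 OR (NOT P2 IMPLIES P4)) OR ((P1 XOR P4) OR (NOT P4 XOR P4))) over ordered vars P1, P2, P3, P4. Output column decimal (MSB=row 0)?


Formula: ((P3 OR (NOT P2 IMPLIES P4)) OR ((P1 XOR P4) OR (NOT P4 XOR P4))) over P1, P2, P3, P4 (16 rows)
Evaluate each row (bits = P1,P2,P3,P4, MSB first):
  row 0 [0000]: ((0 OR (NOT 0 IMPLIES 0)) OR ((0 XOR 0) OR (NOT 0 XOR 0))) -> 1
  row 1 [0001]: ((0 OR (NOT 0 IMPLIES 1)) OR ((0 XOR 1) OR (NOT 1 XOR 1))) -> 1
  row 2 [0010]: ((1 OR (NOT 0 IMPLIES 0)) OR ((0 XOR 0) OR (NOT 0 XOR 0))) -> 1
  row 3 [0011]: ((1 OR (NOT 0 IMPLIES 1)) OR ((0 XOR 1) OR (NOT 1 XOR 1))) -> 1
  row 4 [0100]: ((0 OR (NOT 1 IMPLIES 0)) OR ((0 XOR 0) OR (NOT 0 XOR 0))) -> 1
  row 5 [0101]: ((0 OR (NOT 1 IMPLIES 1)) OR ((0 XOR 1) OR (NOT 1 XOR 1))) -> 1
  row 6 [0110]: ((1 OR (NOT 1 IMPLIES 0)) OR ((0 XOR 0) OR (NOT 0 XOR 0))) -> 1
  row 7 [0111]: ((1 OR (NOT 1 IMPLIES 1)) OR ((0 XOR 1) OR (NOT 1 XOR 1))) -> 1
  row 8 [1000]: ((0 OR (NOT 0 IMPLIES 0)) OR ((1 XOR 0) OR (NOT 0 XOR 0))) -> 1
  row 9 [1001]: ((0 OR (NOT 0 IMPLIES 1)) OR ((1 XOR 1) OR (NOT 1 XOR 1))) -> 1
  row 10 [1010]: ((1 OR (NOT 0 IMPLIES 0)) OR ((1 XOR 0) OR (NOT 0 XOR 0))) -> 1
  row 11 [1011]: ((1 OR (NOT 0 IMPLIES 1)) OR ((1 XOR 1) OR (NOT 1 XOR 1))) -> 1
  row 12 [1100]: ((0 OR (NOT 1 IMPLIES 0)) OR ((1 XOR 0) OR (NOT 0 XOR 0))) -> 1
  row 13 [1101]: ((0 OR (NOT 1 IMPLIES 1)) OR ((1 XOR 1) OR (NOT 1 XOR 1))) -> 1
  row 14 [1110]: ((1 OR (NOT 1 IMPLIES 0)) OR ((1 XOR 0) OR (NOT 0 XOR 0))) -> 1
  row 15 [1111]: ((1 OR (NOT 1 IMPLIES 1)) OR ((1 XOR 1) OR (NOT 1 XOR 1))) -> 1
Full result column, 4 rows per line (P1,P2 fixed per line; P3,P4 runs 00..11 left to right):
  rows 0-3 [P1,P2=00]: 1111  = hex F
  rows 4-7 [P1,P2=01]: 1111  = hex F
  rows 8-11 [P1,P2=10]: 1111  = hex F
  rows 12-15 [P1,P2=11]: 1111  = hex F
Output column (row 0 .. row 15) = 1111111111111111
Output column grouped in 4s = 1111 1111 1111 1111 = 0xFFFF
Convert to decimal digit by digit (value = value*16 + digit):
  F -> 15
  15*16 + 15 (F) = 255
  255*16 + 15 (F) = 4095
  4095*16 + 15 (F) = 65535
Decimal = 65535

65535
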